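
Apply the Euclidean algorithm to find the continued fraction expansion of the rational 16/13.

[1; 4, 3]

Run the Euclidean algorithm on 16 and 13; the successive quotients are the partial quotients a_0, a_1, ... (each step inverts the fractional part left over by the previous one):
  16 = 1*13 + 3, so a_0 = 1.
  13 = 4*3 + 1, so a_1 = 4.
  3 = 3*1 + 0, so a_2 = 3.
The remainder reaches 0 after 3 divisions, so the expansion has 3 partial quotients, read off in order.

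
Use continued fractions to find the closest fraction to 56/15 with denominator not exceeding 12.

Expand x = 56/15 as a continued fraction with the Euclidean algorithm:
  56 = 3*15 + 11, so a_0 = 3.
  15 = 1*11 + 4, so a_1 = 1.
  11 = 2*4 + 3, so a_2 = 2.
  4 = 1*3 + 1, so a_3 = 1.
  3 = 3*1 + 0, so a_4 = 3.
so x = [3; 1, 2, 1, 3].
Convergents (p_i = a_i*p_{i-1} + p_{i-2}, q_i = a_i*q_{i-1} + q_{i-2} with p_{-2}=0, p_{-1}=1, q_{-2}=1, q_{-1}=0), until the denominator exceeds 12:
  i=0: a_0=3, p_0 = 3*1 + 0 = 3, q_0 = 3*0 + 1 = 1.
  i=1: a_1=1, p_1 = 1*3 + 1 = 4, q_1 = 1*1 + 0 = 1.
  i=2: a_2=2, p_2 = 2*4 + 3 = 11, q_2 = 2*1 + 1 = 3.
  i=3: a_3=1, p_3 = 1*11 + 4 = 15, q_3 = 1*3 + 1 = 4.
  i=4: a_4=3, p_4 = 3*15 + 11 = 56, q_4 = 3*4 + 3 = 15.
q_4 = 15 > 12, so the last convergent with denominator <= 12 is p_3/q_3 = 15/4.
The closest fraction with denominator <= 12 is either p_3/q_3 or the intermediate fraction (k*p_3 + p_2)/(k*q_3 + q_2) with the largest k >= 1 whose denominator stays <= 12; these approach x as k grows, and every other convergent or intermediate fraction in range is farther away.
Largest k: floor((12 - q_2)/q_3) = floor((12 - 3)/4) = 2.
That gives (2*15 + 11)/(2*4 + 3) = 41/11.
Compare the errors: |x - 15/4| = |56*4 - 15*15|/(15*4) = 1/60, and |x - 41/11| = |56*11 - 41*15|/(15*11) = 1/165.
Cross-multiplying, 1*60 = 60 < 165 = 1*165, so 1/165 is smaller: the intermediate fraction 41/11 is closer to x than 15/4.

41/11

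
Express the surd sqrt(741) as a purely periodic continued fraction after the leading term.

Write x_i = (sqrt(741) + m_i)/d_i with (m_0, d_0) = (0, 1). a_0 = floor(sqrt(741)) = 27, since 27^2 = 729 <= 741 < 784 = 28^2.
Iterate m_{i+1} = d_i*a_i - m_i, d_{i+1} = (741 - m_{i+1}^2)/d_i, a_{i+1} = floor((a_0 + m_{i+1})/d_{i+1}):
  m_1 = 1*27 - 0 = 27, d_1 = (741 - 27^2)/1 = 12/1 = 12, a_1 = floor((27 + 27)/12) = 4.
  m_2 = 12*4 - 27 = 21, d_2 = (741 - 21^2)/12 = 300/12 = 25, a_2 = floor((27 + 21)/25) = 1.
  m_3 = 25*1 - 21 = 4, d_3 = (741 - 4^2)/25 = 725/25 = 29, a_3 = floor((27 + 4)/29) = 1.
  m_4 = 29*1 - 4 = 25, d_4 = (741 - 25^2)/29 = 116/29 = 4, a_4 = floor((27 + 25)/4) = 13.
  m_5 = 4*13 - 25 = 27, d_5 = (741 - 27^2)/4 = 12/4 = 3, a_5 = floor((27 + 27)/3) = 18.
  m_6 = 3*18 - 27 = 27, d_6 = (741 - 27^2)/3 = 12/3 = 4, a_6 = floor((27 + 27)/4) = 13.
  m_7 = 4*13 - 27 = 25, d_7 = (741 - 25^2)/4 = 116/4 = 29, a_7 = floor((27 + 25)/29) = 1.
  m_8 = 29*1 - 25 = 4, d_8 = (741 - 4^2)/29 = 725/29 = 25, a_8 = floor((27 + 4)/25) = 1.
  m_9 = 25*1 - 4 = 21, d_9 = (741 - 21^2)/25 = 300/25 = 12, a_9 = floor((27 + 21)/12) = 4.
  m_10 = 12*4 - 21 = 27, d_10 = (741 - 27^2)/12 = 12/12 = 1, a_10 = floor((27 + 27)/1) = 54.
  m_11 = 1*54 - 27 = 27, d_11 = (741 - 27^2)/1 = 12/1 = 12: (m_11, d_11) = (m_1, d_1) = (27, 12), so from here the quotients repeat a_1, ..., a_10; the period length is 10.
Hence the expansion of sqrt(741) is a_0 = 27 followed by the repeating block 4, 1, 1, 13, 18, 13, 1, 1, 4, 54 (period 10).

[27; (4, 1, 1, 13, 18, 13, 1, 1, 4, 54)]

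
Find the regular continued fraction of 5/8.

[0; 1, 1, 1, 2]

Run the Euclidean algorithm on 5 and 8; the successive quotients are the partial quotients a_0, a_1, ... (each step inverts the fractional part left over by the previous one):
  5 = 0*8 + 5, so a_0 = 0.
  8 = 1*5 + 3, so a_1 = 1.
  5 = 1*3 + 2, so a_2 = 1.
  3 = 1*2 + 1, so a_3 = 1.
  2 = 2*1 + 0, so a_4 = 2.
The remainder reaches 0 after 5 divisions, so the expansion has 5 partial quotients, read off in order.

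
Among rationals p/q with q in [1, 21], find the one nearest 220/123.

34/19

Expand x = 220/123 as a continued fraction with the Euclidean algorithm:
  220 = 1*123 + 97, so a_0 = 1.
  123 = 1*97 + 26, so a_1 = 1.
  97 = 3*26 + 19, so a_2 = 3.
  26 = 1*19 + 7, so a_3 = 1.
  19 = 2*7 + 5, so a_4 = 2.
  7 = 1*5 + 2, so a_5 = 1.
  5 = 2*2 + 1, so a_6 = 2.
  2 = 2*1 + 0, so a_7 = 2.
so x = [1; 1, 3, 1, 2, 1, 2, 2].
Convergents (p_i = a_i*p_{i-1} + p_{i-2}, q_i = a_i*q_{i-1} + q_{i-2} with p_{-2}=0, p_{-1}=1, q_{-2}=1, q_{-1}=0), until the denominator exceeds 21:
  i=0: a_0=1, p_0 = 1*1 + 0 = 1, q_0 = 1*0 + 1 = 1.
  i=1: a_1=1, p_1 = 1*1 + 1 = 2, q_1 = 1*1 + 0 = 1.
  i=2: a_2=3, p_2 = 3*2 + 1 = 7, q_2 = 3*1 + 1 = 4.
  i=3: a_3=1, p_3 = 1*7 + 2 = 9, q_3 = 1*4 + 1 = 5.
  i=4: a_4=2, p_4 = 2*9 + 7 = 25, q_4 = 2*5 + 4 = 14.
  i=5: a_5=1, p_5 = 1*25 + 9 = 34, q_5 = 1*14 + 5 = 19.
  i=6: a_6=2, p_6 = 2*34 + 25 = 93, q_6 = 2*19 + 14 = 52.
q_6 = 52 > 21, so the last convergent with denominator <= 21 is p_5/q_5 = 34/19.
The closest fraction with denominator <= 21 is either p_5/q_5 or the intermediate fraction (k*p_5 + p_4)/(k*q_5 + q_4) with the largest k >= 1 whose denominator stays <= 21; these approach x as k grows, and every other convergent or intermediate fraction in range is farther away.
Largest k: floor((21 - q_4)/q_5) = floor((21 - 14)/19) = 0.
Since k = 0, no intermediate fraction beyond p_5/q_5 has denominator <= 21, so the convergent 34/19 is the closest (its error is |220*19 - 34*123|/(123*19) = 2/2337).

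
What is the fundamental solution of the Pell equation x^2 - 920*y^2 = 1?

(x, y) = (91, 3)

First expand sqrt(920) as a continued fraction. With x_i = (sqrt(920) + m_i)/d_i and (m_0, d_0) = (0, 1): a_0 = floor(sqrt(920)) = 30, since 30^2 = 900 <= 920 < 961 = 31^2.
Iterate m_{i+1} = d_i*a_i - m_i, d_{i+1} = (920 - m_{i+1}^2)/d_i, a_{i+1} = floor((a_0 + m_{i+1})/d_{i+1}):
  m_1 = 1*30 - 0 = 30, d_1 = (920 - 30^2)/1 = 20/1 = 20, a_1 = floor((30 + 30)/20) = 3.
  m_2 = 20*3 - 30 = 30, d_2 = (920 - 30^2)/20 = 20/20 = 1, a_2 = floor((30 + 30)/1) = 60.
  m_3 = 1*60 - 30 = 30, d_3 = (920 - 30^2)/1 = 20/1 = 20: (m_3, d_3) = (m_1, d_1) = (30, 20), so from here the quotients repeat a_1, a_2; the period length is 2.
So sqrt(920) = [30; (3, 60)] with period length k = 2.
k is even, so the fundamental solution of x^2 - 920y^2 = 1 is (p_{k-1}, q_{k-1}) = (p_1, q_1); compute convergents through index 1.
Convergents (p_i = a_i*p_{i-1} + p_{i-2}, q_i = a_i*q_{i-1} + q_{i-2} with p_{-2}=0, p_{-1}=1, q_{-2}=1, q_{-1}=0):
  i=0: a_0=30, p_0 = 30*1 + 0 = 30, q_0 = 30*0 + 1 = 1.
  i=1: a_1=3, p_1 = 3*30 + 1 = 91, q_1 = 3*1 + 0 = 3.
Check: 91^2 - 920*3^2 = 8281 - 8280 = 1, so (x, y) = (91, 3) solves the equation, and by the theorem it is the least positive solution.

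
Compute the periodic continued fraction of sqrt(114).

Write x_i = (sqrt(114) + m_i)/d_i with (m_0, d_0) = (0, 1). a_0 = floor(sqrt(114)) = 10, since 10^2 = 100 <= 114 < 121 = 11^2.
Iterate m_{i+1} = d_i*a_i - m_i, d_{i+1} = (114 - m_{i+1}^2)/d_i, a_{i+1} = floor((a_0 + m_{i+1})/d_{i+1}):
  m_1 = 1*10 - 0 = 10, d_1 = (114 - 10^2)/1 = 14/1 = 14, a_1 = floor((10 + 10)/14) = 1.
  m_2 = 14*1 - 10 = 4, d_2 = (114 - 4^2)/14 = 98/14 = 7, a_2 = floor((10 + 4)/7) = 2.
  m_3 = 7*2 - 4 = 10, d_3 = (114 - 10^2)/7 = 14/7 = 2, a_3 = floor((10 + 10)/2) = 10.
  m_4 = 2*10 - 10 = 10, d_4 = (114 - 10^2)/2 = 14/2 = 7, a_4 = floor((10 + 10)/7) = 2.
  m_5 = 7*2 - 10 = 4, d_5 = (114 - 4^2)/7 = 98/7 = 14, a_5 = floor((10 + 4)/14) = 1.
  m_6 = 14*1 - 4 = 10, d_6 = (114 - 10^2)/14 = 14/14 = 1, a_6 = floor((10 + 10)/1) = 20.
  m_7 = 1*20 - 10 = 10, d_7 = (114 - 10^2)/1 = 14/1 = 14: (m_7, d_7) = (m_1, d_1) = (10, 14), so from here the quotients repeat a_1, ..., a_6; the period length is 6.
Hence the expansion of sqrt(114) is a_0 = 10 followed by the repeating block 1, 2, 10, 2, 1, 20 (period 6).

[10; (1, 2, 10, 2, 1, 20)]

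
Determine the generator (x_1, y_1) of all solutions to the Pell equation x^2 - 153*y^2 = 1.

(x, y) = (2177, 176)

First expand sqrt(153) as a continued fraction. With x_i = (sqrt(153) + m_i)/d_i and (m_0, d_0) = (0, 1): a_0 = floor(sqrt(153)) = 12, since 12^2 = 144 <= 153 < 169 = 13^2.
Iterate m_{i+1} = d_i*a_i - m_i, d_{i+1} = (153 - m_{i+1}^2)/d_i, a_{i+1} = floor((a_0 + m_{i+1})/d_{i+1}):
  m_1 = 1*12 - 0 = 12, d_1 = (153 - 12^2)/1 = 9/1 = 9, a_1 = floor((12 + 12)/9) = 2.
  m_2 = 9*2 - 12 = 6, d_2 = (153 - 6^2)/9 = 117/9 = 13, a_2 = floor((12 + 6)/13) = 1.
  m_3 = 13*1 - 6 = 7, d_3 = (153 - 7^2)/13 = 104/13 = 8, a_3 = floor((12 + 7)/8) = 2.
  m_4 = 8*2 - 7 = 9, d_4 = (153 - 9^2)/8 = 72/8 = 9, a_4 = floor((12 + 9)/9) = 2.
  m_5 = 9*2 - 9 = 9, d_5 = (153 - 9^2)/9 = 72/9 = 8, a_5 = floor((12 + 9)/8) = 2.
  m_6 = 8*2 - 9 = 7, d_6 = (153 - 7^2)/8 = 104/8 = 13, a_6 = floor((12 + 7)/13) = 1.
  m_7 = 13*1 - 7 = 6, d_7 = (153 - 6^2)/13 = 117/13 = 9, a_7 = floor((12 + 6)/9) = 2.
  m_8 = 9*2 - 6 = 12, d_8 = (153 - 12^2)/9 = 9/9 = 1, a_8 = floor((12 + 12)/1) = 24.
  m_9 = 1*24 - 12 = 12, d_9 = (153 - 12^2)/1 = 9/1 = 9: (m_9, d_9) = (m_1, d_1) = (12, 9), so from here the quotients repeat a_1, ..., a_8; the period length is 8.
So sqrt(153) = [12; (2, 1, 2, 2, 2, 1, 2, 24)] with period length k = 8.
k is even, so the fundamental solution of x^2 - 153y^2 = 1 is (p_{k-1}, q_{k-1}) = (p_7, q_7); compute convergents through index 7.
Convergents (p_i = a_i*p_{i-1} + p_{i-2}, q_i = a_i*q_{i-1} + q_{i-2} with p_{-2}=0, p_{-1}=1, q_{-2}=1, q_{-1}=0):
  i=0: a_0=12, p_0 = 12*1 + 0 = 12, q_0 = 12*0 + 1 = 1.
  i=1: a_1=2, p_1 = 2*12 + 1 = 25, q_1 = 2*1 + 0 = 2.
  i=2: a_2=1, p_2 = 1*25 + 12 = 37, q_2 = 1*2 + 1 = 3.
  i=3: a_3=2, p_3 = 2*37 + 25 = 99, q_3 = 2*3 + 2 = 8.
  i=4: a_4=2, p_4 = 2*99 + 37 = 235, q_4 = 2*8 + 3 = 19.
  i=5: a_5=2, p_5 = 2*235 + 99 = 569, q_5 = 2*19 + 8 = 46.
  i=6: a_6=1, p_6 = 1*569 + 235 = 804, q_6 = 1*46 + 19 = 65.
  i=7: a_7=2, p_7 = 2*804 + 569 = 2177, q_7 = 2*65 + 46 = 176.
Check: 2177^2 - 153*176^2 = 4739329 - 4739328 = 1, so (x, y) = (2177, 176) solves the equation, and by the theorem it is the least positive solution.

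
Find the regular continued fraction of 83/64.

[1; 3, 2, 1, 2, 2]

Run the Euclidean algorithm on 83 and 64; the successive quotients are the partial quotients a_0, a_1, ... (each step inverts the fractional part left over by the previous one):
  83 = 1*64 + 19, so a_0 = 1.
  64 = 3*19 + 7, so a_1 = 3.
  19 = 2*7 + 5, so a_2 = 2.
  7 = 1*5 + 2, so a_3 = 1.
  5 = 2*2 + 1, so a_4 = 2.
  2 = 2*1 + 0, so a_5 = 2.
The remainder reaches 0 after 6 divisions, so the expansion has 6 partial quotients, read off in order.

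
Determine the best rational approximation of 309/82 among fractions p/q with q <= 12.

34/9

Expand x = 309/82 as a continued fraction with the Euclidean algorithm:
  309 = 3*82 + 63, so a_0 = 3.
  82 = 1*63 + 19, so a_1 = 1.
  63 = 3*19 + 6, so a_2 = 3.
  19 = 3*6 + 1, so a_3 = 3.
  6 = 6*1 + 0, so a_4 = 6.
so x = [3; 1, 3, 3, 6].
Convergents (p_i = a_i*p_{i-1} + p_{i-2}, q_i = a_i*q_{i-1} + q_{i-2} with p_{-2}=0, p_{-1}=1, q_{-2}=1, q_{-1}=0), until the denominator exceeds 12:
  i=0: a_0=3, p_0 = 3*1 + 0 = 3, q_0 = 3*0 + 1 = 1.
  i=1: a_1=1, p_1 = 1*3 + 1 = 4, q_1 = 1*1 + 0 = 1.
  i=2: a_2=3, p_2 = 3*4 + 3 = 15, q_2 = 3*1 + 1 = 4.
  i=3: a_3=3, p_3 = 3*15 + 4 = 49, q_3 = 3*4 + 1 = 13.
q_3 = 13 > 12, so the last convergent with denominator <= 12 is p_2/q_2 = 15/4.
The closest fraction with denominator <= 12 is either p_2/q_2 or the intermediate fraction (k*p_2 + p_1)/(k*q_2 + q_1) with the largest k >= 1 whose denominator stays <= 12; these approach x as k grows, and every other convergent or intermediate fraction in range is farther away.
Largest k: floor((12 - q_1)/q_2) = floor((12 - 1)/4) = 2.
That gives (2*15 + 4)/(2*4 + 1) = 34/9.
Compare the errors: |x - 15/4| = |309*4 - 15*82|/(82*4) = 6/328, and |x - 34/9| = |309*9 - 34*82|/(82*9) = 7/738.
Cross-multiplying, 7*328 = 2296 < 4428 = 6*738, so 7/738 is smaller: the intermediate fraction 34/9 is closer to x than 15/4.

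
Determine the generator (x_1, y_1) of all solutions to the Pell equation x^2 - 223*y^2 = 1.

First expand sqrt(223) as a continued fraction. With x_i = (sqrt(223) + m_i)/d_i and (m_0, d_0) = (0, 1): a_0 = floor(sqrt(223)) = 14, since 14^2 = 196 <= 223 < 225 = 15^2.
Iterate m_{i+1} = d_i*a_i - m_i, d_{i+1} = (223 - m_{i+1}^2)/d_i, a_{i+1} = floor((a_0 + m_{i+1})/d_{i+1}):
  m_1 = 1*14 - 0 = 14, d_1 = (223 - 14^2)/1 = 27/1 = 27, a_1 = floor((14 + 14)/27) = 1.
  m_2 = 27*1 - 14 = 13, d_2 = (223 - 13^2)/27 = 54/27 = 2, a_2 = floor((14 + 13)/2) = 13.
  m_3 = 2*13 - 13 = 13, d_3 = (223 - 13^2)/2 = 54/2 = 27, a_3 = floor((14 + 13)/27) = 1.
  m_4 = 27*1 - 13 = 14, d_4 = (223 - 14^2)/27 = 27/27 = 1, a_4 = floor((14 + 14)/1) = 28.
  m_5 = 1*28 - 14 = 14, d_5 = (223 - 14^2)/1 = 27/1 = 27: (m_5, d_5) = (m_1, d_1) = (14, 27), so from here the quotients repeat a_1, ..., a_4; the period length is 4.
So sqrt(223) = [14; (1, 13, 1, 28)] with period length k = 4.
k is even, so the fundamental solution of x^2 - 223y^2 = 1 is (p_{k-1}, q_{k-1}) = (p_3, q_3); compute convergents through index 3.
Convergents (p_i = a_i*p_{i-1} + p_{i-2}, q_i = a_i*q_{i-1} + q_{i-2} with p_{-2}=0, p_{-1}=1, q_{-2}=1, q_{-1}=0):
  i=0: a_0=14, p_0 = 14*1 + 0 = 14, q_0 = 14*0 + 1 = 1.
  i=1: a_1=1, p_1 = 1*14 + 1 = 15, q_1 = 1*1 + 0 = 1.
  i=2: a_2=13, p_2 = 13*15 + 14 = 209, q_2 = 13*1 + 1 = 14.
  i=3: a_3=1, p_3 = 1*209 + 15 = 224, q_3 = 1*14 + 1 = 15.
Check: 224^2 - 223*15^2 = 50176 - 50175 = 1, so (x, y) = (224, 15) solves the equation, and by the theorem it is the least positive solution.

(x, y) = (224, 15)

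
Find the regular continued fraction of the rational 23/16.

[1; 2, 3, 2]

Run the Euclidean algorithm on 23 and 16; the successive quotients are the partial quotients a_0, a_1, ... (each step inverts the fractional part left over by the previous one):
  23 = 1*16 + 7, so a_0 = 1.
  16 = 2*7 + 2, so a_1 = 2.
  7 = 3*2 + 1, so a_2 = 3.
  2 = 2*1 + 0, so a_3 = 2.
The remainder reaches 0 after 4 divisions, so the expansion has 4 partial quotients, read off in order.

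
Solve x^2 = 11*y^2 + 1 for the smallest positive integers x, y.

First expand sqrt(11) as a continued fraction. With x_i = (sqrt(11) + m_i)/d_i and (m_0, d_0) = (0, 1): a_0 = floor(sqrt(11)) = 3, since 3^2 = 9 <= 11 < 16 = 4^2.
Iterate m_{i+1} = d_i*a_i - m_i, d_{i+1} = (11 - m_{i+1}^2)/d_i, a_{i+1} = floor((a_0 + m_{i+1})/d_{i+1}):
  m_1 = 1*3 - 0 = 3, d_1 = (11 - 3^2)/1 = 2/1 = 2, a_1 = floor((3 + 3)/2) = 3.
  m_2 = 2*3 - 3 = 3, d_2 = (11 - 3^2)/2 = 2/2 = 1, a_2 = floor((3 + 3)/1) = 6.
  m_3 = 1*6 - 3 = 3, d_3 = (11 - 3^2)/1 = 2/1 = 2: (m_3, d_3) = (m_1, d_1) = (3, 2), so from here the quotients repeat a_1, a_2; the period length is 2.
So sqrt(11) = [3; (3, 6)] with period length k = 2.
k is even, so the fundamental solution of x^2 - 11y^2 = 1 is (p_{k-1}, q_{k-1}) = (p_1, q_1); compute convergents through index 1.
Convergents (p_i = a_i*p_{i-1} + p_{i-2}, q_i = a_i*q_{i-1} + q_{i-2} with p_{-2}=0, p_{-1}=1, q_{-2}=1, q_{-1}=0):
  i=0: a_0=3, p_0 = 3*1 + 0 = 3, q_0 = 3*0 + 1 = 1.
  i=1: a_1=3, p_1 = 3*3 + 1 = 10, q_1 = 3*1 + 0 = 3.
Check: 10^2 - 11*3^2 = 100 - 99 = 1, so (x, y) = (10, 3) solves the equation, and by the theorem it is the least positive solution.

(x, y) = (10, 3)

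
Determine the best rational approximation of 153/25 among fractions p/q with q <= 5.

Expand x = 153/25 as a continued fraction with the Euclidean algorithm:
  153 = 6*25 + 3, so a_0 = 6.
  25 = 8*3 + 1, so a_1 = 8.
  3 = 3*1 + 0, so a_2 = 3.
so x = [6; 8, 3].
Convergents (p_i = a_i*p_{i-1} + p_{i-2}, q_i = a_i*q_{i-1} + q_{i-2} with p_{-2}=0, p_{-1}=1, q_{-2}=1, q_{-1}=0), until the denominator exceeds 5:
  i=0: a_0=6, p_0 = 6*1 + 0 = 6, q_0 = 6*0 + 1 = 1.
  i=1: a_1=8, p_1 = 8*6 + 1 = 49, q_1 = 8*1 + 0 = 8.
q_1 = 8 > 5, so the last convergent with denominator <= 5 is p_0/q_0 = 6/1.
The closest fraction with denominator <= 5 is either p_0/q_0 or the intermediate fraction (k*p_0 + p_{-1})/(k*q_0 + q_{-1}) with the largest k >= 1 whose denominator stays <= 5; these approach x as k grows, and every other convergent or intermediate fraction in range is farther away.
Largest k: floor((5 - q_{-1})/q_0) = floor((5 - 0)/1) = 5 (using the seeds p_{-1} = 1, q_{-1} = 0).
That gives (5*6 + 1)/(5*1 + 0) = 31/5.
Compare the errors: |x - 6/1| = |153*1 - 6*25|/(25*1) = 3/25, and |x - 31/5| = |153*5 - 31*25|/(25*5) = 10/125.
Cross-multiplying, 10*25 = 250 < 375 = 3*125, so 10/125 is smaller: the intermediate fraction 31/5 is closer to x than 6/1.

31/5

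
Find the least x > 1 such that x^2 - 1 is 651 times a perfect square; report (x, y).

First expand sqrt(651) as a continued fraction. With x_i = (sqrt(651) + m_i)/d_i and (m_0, d_0) = (0, 1): a_0 = floor(sqrt(651)) = 25, since 25^2 = 625 <= 651 < 676 = 26^2.
Iterate m_{i+1} = d_i*a_i - m_i, d_{i+1} = (651 - m_{i+1}^2)/d_i, a_{i+1} = floor((a_0 + m_{i+1})/d_{i+1}):
  m_1 = 1*25 - 0 = 25, d_1 = (651 - 25^2)/1 = 26/1 = 26, a_1 = floor((25 + 25)/26) = 1.
  m_2 = 26*1 - 25 = 1, d_2 = (651 - 1^2)/26 = 650/26 = 25, a_2 = floor((25 + 1)/25) = 1.
  m_3 = 25*1 - 1 = 24, d_3 = (651 - 24^2)/25 = 75/25 = 3, a_3 = floor((25 + 24)/3) = 16.
  m_4 = 3*16 - 24 = 24, d_4 = (651 - 24^2)/3 = 75/3 = 25, a_4 = floor((25 + 24)/25) = 1.
  m_5 = 25*1 - 24 = 1, d_5 = (651 - 1^2)/25 = 650/25 = 26, a_5 = floor((25 + 1)/26) = 1.
  m_6 = 26*1 - 1 = 25, d_6 = (651 - 25^2)/26 = 26/26 = 1, a_6 = floor((25 + 25)/1) = 50.
  m_7 = 1*50 - 25 = 25, d_7 = (651 - 25^2)/1 = 26/1 = 26: (m_7, d_7) = (m_1, d_1) = (25, 26), so from here the quotients repeat a_1, ..., a_6; the period length is 6.
So sqrt(651) = [25; (1, 1, 16, 1, 1, 50)] with period length k = 6.
k is even, so the fundamental solution of x^2 - 651y^2 = 1 is (p_{k-1}, q_{k-1}) = (p_5, q_5); compute convergents through index 5.
Convergents (p_i = a_i*p_{i-1} + p_{i-2}, q_i = a_i*q_{i-1} + q_{i-2} with p_{-2}=0, p_{-1}=1, q_{-2}=1, q_{-1}=0):
  i=0: a_0=25, p_0 = 25*1 + 0 = 25, q_0 = 25*0 + 1 = 1.
  i=1: a_1=1, p_1 = 1*25 + 1 = 26, q_1 = 1*1 + 0 = 1.
  i=2: a_2=1, p_2 = 1*26 + 25 = 51, q_2 = 1*1 + 1 = 2.
  i=3: a_3=16, p_3 = 16*51 + 26 = 842, q_3 = 16*2 + 1 = 33.
  i=4: a_4=1, p_4 = 1*842 + 51 = 893, q_4 = 1*33 + 2 = 35.
  i=5: a_5=1, p_5 = 1*893 + 842 = 1735, q_5 = 1*35 + 33 = 68.
Check: 1735^2 - 651*68^2 = 3010225 - 3010224 = 1, so (x, y) = (1735, 68) solves the equation, and by the theorem it is the least positive solution.

(x, y) = (1735, 68)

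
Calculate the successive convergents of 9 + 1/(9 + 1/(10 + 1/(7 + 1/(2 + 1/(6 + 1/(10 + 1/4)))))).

Using the convergent recurrence p_i = a_i*p_{i-1} + p_{i-2}, q_i = a_i*q_{i-1} + q_{i-2} with p_{-2}=0, p_{-1}=1, q_{-2}=1, q_{-1}=0:
  i=0: a_0=9, p_0 = 9*1 + 0 = 9, q_0 = 9*0 + 1 = 1.
  i=1: a_1=9, p_1 = 9*9 + 1 = 82, q_1 = 9*1 + 0 = 9.
  i=2: a_2=10, p_2 = 10*82 + 9 = 829, q_2 = 10*9 + 1 = 91.
  i=3: a_3=7, p_3 = 7*829 + 82 = 5885, q_3 = 7*91 + 9 = 646.
  i=4: a_4=2, p_4 = 2*5885 + 829 = 12599, q_4 = 2*646 + 91 = 1383.
  i=5: a_5=6, p_5 = 6*12599 + 5885 = 81479, q_5 = 6*1383 + 646 = 8944.
  i=6: a_6=10, p_6 = 10*81479 + 12599 = 827389, q_6 = 10*8944 + 1383 = 90823.
  i=7: a_7=4, p_7 = 4*827389 + 81479 = 3391035, q_7 = 4*90823 + 8944 = 372236.

9/1, 82/9, 829/91, 5885/646, 12599/1383, 81479/8944, 827389/90823, 3391035/372236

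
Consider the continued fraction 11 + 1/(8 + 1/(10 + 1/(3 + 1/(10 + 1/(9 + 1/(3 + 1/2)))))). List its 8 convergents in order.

11/1, 89/8, 901/81, 2792/251, 28821/2591, 262181/23570, 815364/73301, 1892909/170172

Using the convergent recurrence p_i = a_i*p_{i-1} + p_{i-2}, q_i = a_i*q_{i-1} + q_{i-2} with p_{-2}=0, p_{-1}=1, q_{-2}=1, q_{-1}=0:
  i=0: a_0=11, p_0 = 11*1 + 0 = 11, q_0 = 11*0 + 1 = 1.
  i=1: a_1=8, p_1 = 8*11 + 1 = 89, q_1 = 8*1 + 0 = 8.
  i=2: a_2=10, p_2 = 10*89 + 11 = 901, q_2 = 10*8 + 1 = 81.
  i=3: a_3=3, p_3 = 3*901 + 89 = 2792, q_3 = 3*81 + 8 = 251.
  i=4: a_4=10, p_4 = 10*2792 + 901 = 28821, q_4 = 10*251 + 81 = 2591.
  i=5: a_5=9, p_5 = 9*28821 + 2792 = 262181, q_5 = 9*2591 + 251 = 23570.
  i=6: a_6=3, p_6 = 3*262181 + 28821 = 815364, q_6 = 3*23570 + 2591 = 73301.
  i=7: a_7=2, p_7 = 2*815364 + 262181 = 1892909, q_7 = 2*73301 + 23570 = 170172.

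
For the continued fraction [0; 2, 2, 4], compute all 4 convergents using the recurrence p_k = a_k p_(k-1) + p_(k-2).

0/1, 1/2, 2/5, 9/22

Using the convergent recurrence p_i = a_i*p_{i-1} + p_{i-2}, q_i = a_i*q_{i-1} + q_{i-2} with p_{-2}=0, p_{-1}=1, q_{-2}=1, q_{-1}=0:
  i=0: a_0=0, p_0 = 0*1 + 0 = 0, q_0 = 0*0 + 1 = 1.
  i=1: a_1=2, p_1 = 2*0 + 1 = 1, q_1 = 2*1 + 0 = 2.
  i=2: a_2=2, p_2 = 2*1 + 0 = 2, q_2 = 2*2 + 1 = 5.
  i=3: a_3=4, p_3 = 4*2 + 1 = 9, q_3 = 4*5 + 2 = 22.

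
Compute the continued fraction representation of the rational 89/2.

Run the Euclidean algorithm on 89 and 2; the successive quotients are the partial quotients a_0, a_1, ... (each step inverts the fractional part left over by the previous one):
  89 = 44*2 + 1, so a_0 = 44.
  2 = 2*1 + 0, so a_1 = 2.
The remainder reaches 0 after 2 divisions, so the expansion has 2 partial quotients, read off in order.

[44; 2]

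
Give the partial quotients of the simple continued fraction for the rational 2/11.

[0; 5, 2]

Run the Euclidean algorithm on 2 and 11; the successive quotients are the partial quotients a_0, a_1, ... (each step inverts the fractional part left over by the previous one):
  2 = 0*11 + 2, so a_0 = 0.
  11 = 5*2 + 1, so a_1 = 5.
  2 = 2*1 + 0, so a_2 = 2.
The remainder reaches 0 after 3 divisions, so the expansion has 3 partial quotients, read off in order.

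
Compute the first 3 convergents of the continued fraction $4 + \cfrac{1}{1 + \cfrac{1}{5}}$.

4/1, 5/1, 29/6

Using the convergent recurrence p_i = a_i*p_{i-1} + p_{i-2}, q_i = a_i*q_{i-1} + q_{i-2} with p_{-2}=0, p_{-1}=1, q_{-2}=1, q_{-1}=0:
  i=0: a_0=4, p_0 = 4*1 + 0 = 4, q_0 = 4*0 + 1 = 1.
  i=1: a_1=1, p_1 = 1*4 + 1 = 5, q_1 = 1*1 + 0 = 1.
  i=2: a_2=5, p_2 = 5*5 + 4 = 29, q_2 = 5*1 + 1 = 6.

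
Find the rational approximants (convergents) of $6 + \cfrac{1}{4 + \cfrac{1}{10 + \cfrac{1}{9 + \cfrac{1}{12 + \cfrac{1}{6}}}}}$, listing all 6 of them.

6/1, 25/4, 256/41, 2329/373, 28204/4517, 171553/27475

Using the convergent recurrence p_i = a_i*p_{i-1} + p_{i-2}, q_i = a_i*q_{i-1} + q_{i-2} with p_{-2}=0, p_{-1}=1, q_{-2}=1, q_{-1}=0:
  i=0: a_0=6, p_0 = 6*1 + 0 = 6, q_0 = 6*0 + 1 = 1.
  i=1: a_1=4, p_1 = 4*6 + 1 = 25, q_1 = 4*1 + 0 = 4.
  i=2: a_2=10, p_2 = 10*25 + 6 = 256, q_2 = 10*4 + 1 = 41.
  i=3: a_3=9, p_3 = 9*256 + 25 = 2329, q_3 = 9*41 + 4 = 373.
  i=4: a_4=12, p_4 = 12*2329 + 256 = 28204, q_4 = 12*373 + 41 = 4517.
  i=5: a_5=6, p_5 = 6*28204 + 2329 = 171553, q_5 = 6*4517 + 373 = 27475.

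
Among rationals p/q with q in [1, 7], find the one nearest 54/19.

Expand x = 54/19 as a continued fraction with the Euclidean algorithm:
  54 = 2*19 + 16, so a_0 = 2.
  19 = 1*16 + 3, so a_1 = 1.
  16 = 5*3 + 1, so a_2 = 5.
  3 = 3*1 + 0, so a_3 = 3.
so x = [2; 1, 5, 3].
Convergents (p_i = a_i*p_{i-1} + p_{i-2}, q_i = a_i*q_{i-1} + q_{i-2} with p_{-2}=0, p_{-1}=1, q_{-2}=1, q_{-1}=0), until the denominator exceeds 7:
  i=0: a_0=2, p_0 = 2*1 + 0 = 2, q_0 = 2*0 + 1 = 1.
  i=1: a_1=1, p_1 = 1*2 + 1 = 3, q_1 = 1*1 + 0 = 1.
  i=2: a_2=5, p_2 = 5*3 + 2 = 17, q_2 = 5*1 + 1 = 6.
  i=3: a_3=3, p_3 = 3*17 + 3 = 54, q_3 = 3*6 + 1 = 19.
q_3 = 19 > 7, so the last convergent with denominator <= 7 is p_2/q_2 = 17/6.
The closest fraction with denominator <= 7 is either p_2/q_2 or the intermediate fraction (k*p_2 + p_1)/(k*q_2 + q_1) with the largest k >= 1 whose denominator stays <= 7; these approach x as k grows, and every other convergent or intermediate fraction in range is farther away.
Largest k: floor((7 - q_1)/q_2) = floor((7 - 1)/6) = 1.
That gives (1*17 + 3)/(1*6 + 1) = 20/7.
Compare the errors: |x - 17/6| = |54*6 - 17*19|/(19*6) = 1/114, and |x - 20/7| = |54*7 - 20*19|/(19*7) = 2/133.
Cross-multiplying, 1*133 = 133 < 228 = 2*114, so 1/114 is smaller: the convergent 17/6 is closer to x than 20/7.

17/6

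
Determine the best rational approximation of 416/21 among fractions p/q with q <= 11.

218/11

Expand x = 416/21 as a continued fraction with the Euclidean algorithm:
  416 = 19*21 + 17, so a_0 = 19.
  21 = 1*17 + 4, so a_1 = 1.
  17 = 4*4 + 1, so a_2 = 4.
  4 = 4*1 + 0, so a_3 = 4.
so x = [19; 1, 4, 4].
Convergents (p_i = a_i*p_{i-1} + p_{i-2}, q_i = a_i*q_{i-1} + q_{i-2} with p_{-2}=0, p_{-1}=1, q_{-2}=1, q_{-1}=0), until the denominator exceeds 11:
  i=0: a_0=19, p_0 = 19*1 + 0 = 19, q_0 = 19*0 + 1 = 1.
  i=1: a_1=1, p_1 = 1*19 + 1 = 20, q_1 = 1*1 + 0 = 1.
  i=2: a_2=4, p_2 = 4*20 + 19 = 99, q_2 = 4*1 + 1 = 5.
  i=3: a_3=4, p_3 = 4*99 + 20 = 416, q_3 = 4*5 + 1 = 21.
q_3 = 21 > 11, so the last convergent with denominator <= 11 is p_2/q_2 = 99/5.
The closest fraction with denominator <= 11 is either p_2/q_2 or the intermediate fraction (k*p_2 + p_1)/(k*q_2 + q_1) with the largest k >= 1 whose denominator stays <= 11; these approach x as k grows, and every other convergent or intermediate fraction in range is farther away.
Largest k: floor((11 - q_1)/q_2) = floor((11 - 1)/5) = 2.
That gives (2*99 + 20)/(2*5 + 1) = 218/11.
Compare the errors: |x - 99/5| = |416*5 - 99*21|/(21*5) = 1/105, and |x - 218/11| = |416*11 - 218*21|/(21*11) = 2/231.
Cross-multiplying, 2*105 = 210 < 231 = 1*231, so 2/231 is smaller: the intermediate fraction 218/11 is closer to x than 99/5.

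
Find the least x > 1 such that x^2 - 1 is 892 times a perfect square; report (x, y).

First expand sqrt(892) as a continued fraction. With x_i = (sqrt(892) + m_i)/d_i and (m_0, d_0) = (0, 1): a_0 = floor(sqrt(892)) = 29, since 29^2 = 841 <= 892 < 900 = 30^2.
Iterate m_{i+1} = d_i*a_i - m_i, d_{i+1} = (892 - m_{i+1}^2)/d_i, a_{i+1} = floor((a_0 + m_{i+1})/d_{i+1}):
  m_1 = 1*29 - 0 = 29, d_1 = (892 - 29^2)/1 = 51/1 = 51, a_1 = floor((29 + 29)/51) = 1.
  m_2 = 51*1 - 29 = 22, d_2 = (892 - 22^2)/51 = 408/51 = 8, a_2 = floor((29 + 22)/8) = 6.
  m_3 = 8*6 - 22 = 26, d_3 = (892 - 26^2)/8 = 216/8 = 27, a_3 = floor((29 + 26)/27) = 2.
  m_4 = 27*2 - 26 = 28, d_4 = (892 - 28^2)/27 = 108/27 = 4, a_4 = floor((29 + 28)/4) = 14.
  m_5 = 4*14 - 28 = 28, d_5 = (892 - 28^2)/4 = 108/4 = 27, a_5 = floor((29 + 28)/27) = 2.
  m_6 = 27*2 - 28 = 26, d_6 = (892 - 26^2)/27 = 216/27 = 8, a_6 = floor((29 + 26)/8) = 6.
  m_7 = 8*6 - 26 = 22, d_7 = (892 - 22^2)/8 = 408/8 = 51, a_7 = floor((29 + 22)/51) = 1.
  m_8 = 51*1 - 22 = 29, d_8 = (892 - 29^2)/51 = 51/51 = 1, a_8 = floor((29 + 29)/1) = 58.
  m_9 = 1*58 - 29 = 29, d_9 = (892 - 29^2)/1 = 51/1 = 51: (m_9, d_9) = (m_1, d_1) = (29, 51), so from here the quotients repeat a_1, ..., a_8; the period length is 8.
So sqrt(892) = [29; (1, 6, 2, 14, 2, 6, 1, 58)] with period length k = 8.
k is even, so the fundamental solution of x^2 - 892y^2 = 1 is (p_{k-1}, q_{k-1}) = (p_7, q_7); compute convergents through index 7.
Convergents (p_i = a_i*p_{i-1} + p_{i-2}, q_i = a_i*q_{i-1} + q_{i-2} with p_{-2}=0, p_{-1}=1, q_{-2}=1, q_{-1}=0):
  i=0: a_0=29, p_0 = 29*1 + 0 = 29, q_0 = 29*0 + 1 = 1.
  i=1: a_1=1, p_1 = 1*29 + 1 = 30, q_1 = 1*1 + 0 = 1.
  i=2: a_2=6, p_2 = 6*30 + 29 = 209, q_2 = 6*1 + 1 = 7.
  i=3: a_3=2, p_3 = 2*209 + 30 = 448, q_3 = 2*7 + 1 = 15.
  i=4: a_4=14, p_4 = 14*448 + 209 = 6481, q_4 = 14*15 + 7 = 217.
  i=5: a_5=2, p_5 = 2*6481 + 448 = 13410, q_5 = 2*217 + 15 = 449.
  i=6: a_6=6, p_6 = 6*13410 + 6481 = 86941, q_6 = 6*449 + 217 = 2911.
  i=7: a_7=1, p_7 = 1*86941 + 13410 = 100351, q_7 = 1*2911 + 449 = 3360.
Check: 100351^2 - 892*3360^2 = 10070323201 - 10070323200 = 1, so (x, y) = (100351, 3360) solves the equation, and by the theorem it is the least positive solution.

(x, y) = (100351, 3360)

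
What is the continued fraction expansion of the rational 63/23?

Run the Euclidean algorithm on 63 and 23; the successive quotients are the partial quotients a_0, a_1, ... (each step inverts the fractional part left over by the previous one):
  63 = 2*23 + 17, so a_0 = 2.
  23 = 1*17 + 6, so a_1 = 1.
  17 = 2*6 + 5, so a_2 = 2.
  6 = 1*5 + 1, so a_3 = 1.
  5 = 5*1 + 0, so a_4 = 5.
The remainder reaches 0 after 5 divisions, so the expansion has 5 partial quotients, read off in order.

[2; 1, 2, 1, 5]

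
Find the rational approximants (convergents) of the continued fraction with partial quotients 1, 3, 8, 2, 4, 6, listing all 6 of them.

Using the convergent recurrence p_i = a_i*p_{i-1} + p_{i-2}, q_i = a_i*q_{i-1} + q_{i-2} with p_{-2}=0, p_{-1}=1, q_{-2}=1, q_{-1}=0:
  i=0: a_0=1, p_0 = 1*1 + 0 = 1, q_0 = 1*0 + 1 = 1.
  i=1: a_1=3, p_1 = 3*1 + 1 = 4, q_1 = 3*1 + 0 = 3.
  i=2: a_2=8, p_2 = 8*4 + 1 = 33, q_2 = 8*3 + 1 = 25.
  i=3: a_3=2, p_3 = 2*33 + 4 = 70, q_3 = 2*25 + 3 = 53.
  i=4: a_4=4, p_4 = 4*70 + 33 = 313, q_4 = 4*53 + 25 = 237.
  i=5: a_5=6, p_5 = 6*313 + 70 = 1948, q_5 = 6*237 + 53 = 1475.

1/1, 4/3, 33/25, 70/53, 313/237, 1948/1475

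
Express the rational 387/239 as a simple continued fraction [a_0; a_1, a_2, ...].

[1; 1, 1, 1, 1, 1, 2, 11]

Run the Euclidean algorithm on 387 and 239; the successive quotients are the partial quotients a_0, a_1, ... (each step inverts the fractional part left over by the previous one):
  387 = 1*239 + 148, so a_0 = 1.
  239 = 1*148 + 91, so a_1 = 1.
  148 = 1*91 + 57, so a_2 = 1.
  91 = 1*57 + 34, so a_3 = 1.
  57 = 1*34 + 23, so a_4 = 1.
  34 = 1*23 + 11, so a_5 = 1.
  23 = 2*11 + 1, so a_6 = 2.
  11 = 11*1 + 0, so a_7 = 11.
The remainder reaches 0 after 8 divisions, so the expansion has 8 partial quotients, read off in order.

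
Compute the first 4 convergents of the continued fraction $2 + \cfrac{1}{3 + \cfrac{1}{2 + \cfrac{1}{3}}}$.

Using the convergent recurrence p_i = a_i*p_{i-1} + p_{i-2}, q_i = a_i*q_{i-1} + q_{i-2} with p_{-2}=0, p_{-1}=1, q_{-2}=1, q_{-1}=0:
  i=0: a_0=2, p_0 = 2*1 + 0 = 2, q_0 = 2*0 + 1 = 1.
  i=1: a_1=3, p_1 = 3*2 + 1 = 7, q_1 = 3*1 + 0 = 3.
  i=2: a_2=2, p_2 = 2*7 + 2 = 16, q_2 = 2*3 + 1 = 7.
  i=3: a_3=3, p_3 = 3*16 + 7 = 55, q_3 = 3*7 + 3 = 24.

2/1, 7/3, 16/7, 55/24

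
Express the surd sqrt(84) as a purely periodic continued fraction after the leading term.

Write x_i = (sqrt(84) + m_i)/d_i with (m_0, d_0) = (0, 1). a_0 = floor(sqrt(84)) = 9, since 9^2 = 81 <= 84 < 100 = 10^2.
Iterate m_{i+1} = d_i*a_i - m_i, d_{i+1} = (84 - m_{i+1}^2)/d_i, a_{i+1} = floor((a_0 + m_{i+1})/d_{i+1}):
  m_1 = 1*9 - 0 = 9, d_1 = (84 - 9^2)/1 = 3/1 = 3, a_1 = floor((9 + 9)/3) = 6.
  m_2 = 3*6 - 9 = 9, d_2 = (84 - 9^2)/3 = 3/3 = 1, a_2 = floor((9 + 9)/1) = 18.
  m_3 = 1*18 - 9 = 9, d_3 = (84 - 9^2)/1 = 3/1 = 3: (m_3, d_3) = (m_1, d_1) = (9, 3), so from here the quotients repeat a_1, a_2; the period length is 2.
Hence the expansion of sqrt(84) is a_0 = 9 followed by the repeating block 6, 18 (period 2).

[9; (6, 18)]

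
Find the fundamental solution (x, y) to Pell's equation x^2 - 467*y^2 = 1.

First expand sqrt(467) as a continued fraction. With x_i = (sqrt(467) + m_i)/d_i and (m_0, d_0) = (0, 1): a_0 = floor(sqrt(467)) = 21, since 21^2 = 441 <= 467 < 484 = 22^2.
Iterate m_{i+1} = d_i*a_i - m_i, d_{i+1} = (467 - m_{i+1}^2)/d_i, a_{i+1} = floor((a_0 + m_{i+1})/d_{i+1}):
  m_1 = 1*21 - 0 = 21, d_1 = (467 - 21^2)/1 = 26/1 = 26, a_1 = floor((21 + 21)/26) = 1.
  m_2 = 26*1 - 21 = 5, d_2 = (467 - 5^2)/26 = 442/26 = 17, a_2 = floor((21 + 5)/17) = 1.
  m_3 = 17*1 - 5 = 12, d_3 = (467 - 12^2)/17 = 323/17 = 19, a_3 = floor((21 + 12)/19) = 1.
  m_4 = 19*1 - 12 = 7, d_4 = (467 - 7^2)/19 = 418/19 = 22, a_4 = floor((21 + 7)/22) = 1.
  m_5 = 22*1 - 7 = 15, d_5 = (467 - 15^2)/22 = 242/22 = 11, a_5 = floor((21 + 15)/11) = 3.
  m_6 = 11*3 - 15 = 18, d_6 = (467 - 18^2)/11 = 143/11 = 13, a_6 = floor((21 + 18)/13) = 3.
  m_7 = 13*3 - 18 = 21, d_7 = (467 - 21^2)/13 = 26/13 = 2, a_7 = floor((21 + 21)/2) = 21.
  m_8 = 2*21 - 21 = 21, d_8 = (467 - 21^2)/2 = 26/2 = 13, a_8 = floor((21 + 21)/13) = 3.
  m_9 = 13*3 - 21 = 18, d_9 = (467 - 18^2)/13 = 143/13 = 11, a_9 = floor((21 + 18)/11) = 3.
  m_10 = 11*3 - 18 = 15, d_10 = (467 - 15^2)/11 = 242/11 = 22, a_10 = floor((21 + 15)/22) = 1.
  m_11 = 22*1 - 15 = 7, d_11 = (467 - 7^2)/22 = 418/22 = 19, a_11 = floor((21 + 7)/19) = 1.
  m_12 = 19*1 - 7 = 12, d_12 = (467 - 12^2)/19 = 323/19 = 17, a_12 = floor((21 + 12)/17) = 1.
  m_13 = 17*1 - 12 = 5, d_13 = (467 - 5^2)/17 = 442/17 = 26, a_13 = floor((21 + 5)/26) = 1.
  m_14 = 26*1 - 5 = 21, d_14 = (467 - 21^2)/26 = 26/26 = 1, a_14 = floor((21 + 21)/1) = 42.
  m_15 = 1*42 - 21 = 21, d_15 = (467 - 21^2)/1 = 26/1 = 26: (m_15, d_15) = (m_1, d_1) = (21, 26), so from here the quotients repeat a_1, ..., a_14; the period length is 14.
So sqrt(467) = [21; (1, 1, 1, 1, 3, 3, 21, 3, 3, 1, 1, 1, 1, 42)] with period length k = 14.
k is even, so the fundamental solution of x^2 - 467y^2 = 1 is (p_{k-1}, q_{k-1}) = (p_13, q_13); compute convergents through index 13.
Convergents (p_i = a_i*p_{i-1} + p_{i-2}, q_i = a_i*q_{i-1} + q_{i-2} with p_{-2}=0, p_{-1}=1, q_{-2}=1, q_{-1}=0):
  i=0: a_0=21, p_0 = 21*1 + 0 = 21, q_0 = 21*0 + 1 = 1.
  i=1: a_1=1, p_1 = 1*21 + 1 = 22, q_1 = 1*1 + 0 = 1.
  i=2: a_2=1, p_2 = 1*22 + 21 = 43, q_2 = 1*1 + 1 = 2.
  i=3: a_3=1, p_3 = 1*43 + 22 = 65, q_3 = 1*2 + 1 = 3.
  i=4: a_4=1, p_4 = 1*65 + 43 = 108, q_4 = 1*3 + 2 = 5.
  i=5: a_5=3, p_5 = 3*108 + 65 = 389, q_5 = 3*5 + 3 = 18.
  i=6: a_6=3, p_6 = 3*389 + 108 = 1275, q_6 = 3*18 + 5 = 59.
  i=7: a_7=21, p_7 = 21*1275 + 389 = 27164, q_7 = 21*59 + 18 = 1257.
  i=8: a_8=3, p_8 = 3*27164 + 1275 = 82767, q_8 = 3*1257 + 59 = 3830.
  i=9: a_9=3, p_9 = 3*82767 + 27164 = 275465, q_9 = 3*3830 + 1257 = 12747.
  i=10: a_10=1, p_10 = 1*275465 + 82767 = 358232, q_10 = 1*12747 + 3830 = 16577.
  i=11: a_11=1, p_11 = 1*358232 + 275465 = 633697, q_11 = 1*16577 + 12747 = 29324.
  i=12: a_12=1, p_12 = 1*633697 + 358232 = 991929, q_12 = 1*29324 + 16577 = 45901.
  i=13: a_13=1, p_13 = 1*991929 + 633697 = 1625626, q_13 = 1*45901 + 29324 = 75225.
Check: 1625626^2 - 467*75225^2 = 2642659891876 - 2642659891875 = 1, so (x, y) = (1625626, 75225) solves the equation, and by the theorem it is the least positive solution.

(x, y) = (1625626, 75225)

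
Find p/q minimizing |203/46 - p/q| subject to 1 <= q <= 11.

22/5

Expand x = 203/46 as a continued fraction with the Euclidean algorithm:
  203 = 4*46 + 19, so a_0 = 4.
  46 = 2*19 + 8, so a_1 = 2.
  19 = 2*8 + 3, so a_2 = 2.
  8 = 2*3 + 2, so a_3 = 2.
  3 = 1*2 + 1, so a_4 = 1.
  2 = 2*1 + 0, so a_5 = 2.
so x = [4; 2, 2, 2, 1, 2].
Convergents (p_i = a_i*p_{i-1} + p_{i-2}, q_i = a_i*q_{i-1} + q_{i-2} with p_{-2}=0, p_{-1}=1, q_{-2}=1, q_{-1}=0), until the denominator exceeds 11:
  i=0: a_0=4, p_0 = 4*1 + 0 = 4, q_0 = 4*0 + 1 = 1.
  i=1: a_1=2, p_1 = 2*4 + 1 = 9, q_1 = 2*1 + 0 = 2.
  i=2: a_2=2, p_2 = 2*9 + 4 = 22, q_2 = 2*2 + 1 = 5.
  i=3: a_3=2, p_3 = 2*22 + 9 = 53, q_3 = 2*5 + 2 = 12.
q_3 = 12 > 11, so the last convergent with denominator <= 11 is p_2/q_2 = 22/5.
The closest fraction with denominator <= 11 is either p_2/q_2 or the intermediate fraction (k*p_2 + p_1)/(k*q_2 + q_1) with the largest k >= 1 whose denominator stays <= 11; these approach x as k grows, and every other convergent or intermediate fraction in range is farther away.
Largest k: floor((11 - q_1)/q_2) = floor((11 - 2)/5) = 1.
That gives (1*22 + 9)/(1*5 + 2) = 31/7.
Compare the errors: |x - 22/5| = |203*5 - 22*46|/(46*5) = 3/230, and |x - 31/7| = |203*7 - 31*46|/(46*7) = 5/322.
Cross-multiplying, 3*322 = 966 < 1150 = 5*230, so 3/230 is smaller: the convergent 22/5 is closer to x than 31/7.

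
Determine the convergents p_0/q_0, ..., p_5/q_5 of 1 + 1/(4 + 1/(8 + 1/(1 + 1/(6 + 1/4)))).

1/1, 5/4, 41/33, 46/37, 317/255, 1314/1057

Using the convergent recurrence p_i = a_i*p_{i-1} + p_{i-2}, q_i = a_i*q_{i-1} + q_{i-2} with p_{-2}=0, p_{-1}=1, q_{-2}=1, q_{-1}=0:
  i=0: a_0=1, p_0 = 1*1 + 0 = 1, q_0 = 1*0 + 1 = 1.
  i=1: a_1=4, p_1 = 4*1 + 1 = 5, q_1 = 4*1 + 0 = 4.
  i=2: a_2=8, p_2 = 8*5 + 1 = 41, q_2 = 8*4 + 1 = 33.
  i=3: a_3=1, p_3 = 1*41 + 5 = 46, q_3 = 1*33 + 4 = 37.
  i=4: a_4=6, p_4 = 6*46 + 41 = 317, q_4 = 6*37 + 33 = 255.
  i=5: a_5=4, p_5 = 4*317 + 46 = 1314, q_5 = 4*255 + 37 = 1057.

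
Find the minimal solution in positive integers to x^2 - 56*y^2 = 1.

First expand sqrt(56) as a continued fraction. With x_i = (sqrt(56) + m_i)/d_i and (m_0, d_0) = (0, 1): a_0 = floor(sqrt(56)) = 7, since 7^2 = 49 <= 56 < 64 = 8^2.
Iterate m_{i+1} = d_i*a_i - m_i, d_{i+1} = (56 - m_{i+1}^2)/d_i, a_{i+1} = floor((a_0 + m_{i+1})/d_{i+1}):
  m_1 = 1*7 - 0 = 7, d_1 = (56 - 7^2)/1 = 7/1 = 7, a_1 = floor((7 + 7)/7) = 2.
  m_2 = 7*2 - 7 = 7, d_2 = (56 - 7^2)/7 = 7/7 = 1, a_2 = floor((7 + 7)/1) = 14.
  m_3 = 1*14 - 7 = 7, d_3 = (56 - 7^2)/1 = 7/1 = 7: (m_3, d_3) = (m_1, d_1) = (7, 7), so from here the quotients repeat a_1, a_2; the period length is 2.
So sqrt(56) = [7; (2, 14)] with period length k = 2.
k is even, so the fundamental solution of x^2 - 56y^2 = 1 is (p_{k-1}, q_{k-1}) = (p_1, q_1); compute convergents through index 1.
Convergents (p_i = a_i*p_{i-1} + p_{i-2}, q_i = a_i*q_{i-1} + q_{i-2} with p_{-2}=0, p_{-1}=1, q_{-2}=1, q_{-1}=0):
  i=0: a_0=7, p_0 = 7*1 + 0 = 7, q_0 = 7*0 + 1 = 1.
  i=1: a_1=2, p_1 = 2*7 + 1 = 15, q_1 = 2*1 + 0 = 2.
Check: 15^2 - 56*2^2 = 225 - 224 = 1, so (x, y) = (15, 2) solves the equation, and by the theorem it is the least positive solution.

(x, y) = (15, 2)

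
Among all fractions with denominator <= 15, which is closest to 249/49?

Expand x = 249/49 as a continued fraction with the Euclidean algorithm:
  249 = 5*49 + 4, so a_0 = 5.
  49 = 12*4 + 1, so a_1 = 12.
  4 = 4*1 + 0, so a_2 = 4.
so x = [5; 12, 4].
Convergents (p_i = a_i*p_{i-1} + p_{i-2}, q_i = a_i*q_{i-1} + q_{i-2} with p_{-2}=0, p_{-1}=1, q_{-2}=1, q_{-1}=0), until the denominator exceeds 15:
  i=0: a_0=5, p_0 = 5*1 + 0 = 5, q_0 = 5*0 + 1 = 1.
  i=1: a_1=12, p_1 = 12*5 + 1 = 61, q_1 = 12*1 + 0 = 12.
  i=2: a_2=4, p_2 = 4*61 + 5 = 249, q_2 = 4*12 + 1 = 49.
q_2 = 49 > 15, so the last convergent with denominator <= 15 is p_1/q_1 = 61/12.
The closest fraction with denominator <= 15 is either p_1/q_1 or the intermediate fraction (k*p_1 + p_0)/(k*q_1 + q_0) with the largest k >= 1 whose denominator stays <= 15; these approach x as k grows, and every other convergent or intermediate fraction in range is farther away.
Largest k: floor((15 - q_0)/q_1) = floor((15 - 1)/12) = 1.
That gives (1*61 + 5)/(1*12 + 1) = 66/13.
Compare the errors: |x - 61/12| = |249*12 - 61*49|/(49*12) = 1/588, and |x - 66/13| = |249*13 - 66*49|/(49*13) = 3/637.
Cross-multiplying, 1*637 = 637 < 1764 = 3*588, so 1/588 is smaller: the convergent 61/12 is closer to x than 66/13.

61/12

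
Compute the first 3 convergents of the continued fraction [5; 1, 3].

5/1, 6/1, 23/4

Using the convergent recurrence p_i = a_i*p_{i-1} + p_{i-2}, q_i = a_i*q_{i-1} + q_{i-2} with p_{-2}=0, p_{-1}=1, q_{-2}=1, q_{-1}=0:
  i=0: a_0=5, p_0 = 5*1 + 0 = 5, q_0 = 5*0 + 1 = 1.
  i=1: a_1=1, p_1 = 1*5 + 1 = 6, q_1 = 1*1 + 0 = 1.
  i=2: a_2=3, p_2 = 3*6 + 5 = 23, q_2 = 3*1 + 1 = 4.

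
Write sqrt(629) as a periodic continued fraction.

Write x_i = (sqrt(629) + m_i)/d_i with (m_0, d_0) = (0, 1). a_0 = floor(sqrt(629)) = 25, since 25^2 = 625 <= 629 < 676 = 26^2.
Iterate m_{i+1} = d_i*a_i - m_i, d_{i+1} = (629 - m_{i+1}^2)/d_i, a_{i+1} = floor((a_0 + m_{i+1})/d_{i+1}):
  m_1 = 1*25 - 0 = 25, d_1 = (629 - 25^2)/1 = 4/1 = 4, a_1 = floor((25 + 25)/4) = 12.
  m_2 = 4*12 - 25 = 23, d_2 = (629 - 23^2)/4 = 100/4 = 25, a_2 = floor((25 + 23)/25) = 1.
  m_3 = 25*1 - 23 = 2, d_3 = (629 - 2^2)/25 = 625/25 = 25, a_3 = floor((25 + 2)/25) = 1.
  m_4 = 25*1 - 2 = 23, d_4 = (629 - 23^2)/25 = 100/25 = 4, a_4 = floor((25 + 23)/4) = 12.
  m_5 = 4*12 - 23 = 25, d_5 = (629 - 25^2)/4 = 4/4 = 1, a_5 = floor((25 + 25)/1) = 50.
  m_6 = 1*50 - 25 = 25, d_6 = (629 - 25^2)/1 = 4/1 = 4: (m_6, d_6) = (m_1, d_1) = (25, 4), so from here the quotients repeat a_1, ..., a_5; the period length is 5.
Hence the expansion of sqrt(629) is a_0 = 25 followed by the repeating block 12, 1, 1, 12, 50 (period 5).

[25; (12, 1, 1, 12, 50)]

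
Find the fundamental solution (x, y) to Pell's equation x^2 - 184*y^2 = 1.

First expand sqrt(184) as a continued fraction. With x_i = (sqrt(184) + m_i)/d_i and (m_0, d_0) = (0, 1): a_0 = floor(sqrt(184)) = 13, since 13^2 = 169 <= 184 < 196 = 14^2.
Iterate m_{i+1} = d_i*a_i - m_i, d_{i+1} = (184 - m_{i+1}^2)/d_i, a_{i+1} = floor((a_0 + m_{i+1})/d_{i+1}):
  m_1 = 1*13 - 0 = 13, d_1 = (184 - 13^2)/1 = 15/1 = 15, a_1 = floor((13 + 13)/15) = 1.
  m_2 = 15*1 - 13 = 2, d_2 = (184 - 2^2)/15 = 180/15 = 12, a_2 = floor((13 + 2)/12) = 1.
  m_3 = 12*1 - 2 = 10, d_3 = (184 - 10^2)/12 = 84/12 = 7, a_3 = floor((13 + 10)/7) = 3.
  m_4 = 7*3 - 10 = 11, d_4 = (184 - 11^2)/7 = 63/7 = 9, a_4 = floor((13 + 11)/9) = 2.
  m_5 = 9*2 - 11 = 7, d_5 = (184 - 7^2)/9 = 135/9 = 15, a_5 = floor((13 + 7)/15) = 1.
  m_6 = 15*1 - 7 = 8, d_6 = (184 - 8^2)/15 = 120/15 = 8, a_6 = floor((13 + 8)/8) = 2.
  m_7 = 8*2 - 8 = 8, d_7 = (184 - 8^2)/8 = 120/8 = 15, a_7 = floor((13 + 8)/15) = 1.
  m_8 = 15*1 - 8 = 7, d_8 = (184 - 7^2)/15 = 135/15 = 9, a_8 = floor((13 + 7)/9) = 2.
  m_9 = 9*2 - 7 = 11, d_9 = (184 - 11^2)/9 = 63/9 = 7, a_9 = floor((13 + 11)/7) = 3.
  m_10 = 7*3 - 11 = 10, d_10 = (184 - 10^2)/7 = 84/7 = 12, a_10 = floor((13 + 10)/12) = 1.
  m_11 = 12*1 - 10 = 2, d_11 = (184 - 2^2)/12 = 180/12 = 15, a_11 = floor((13 + 2)/15) = 1.
  m_12 = 15*1 - 2 = 13, d_12 = (184 - 13^2)/15 = 15/15 = 1, a_12 = floor((13 + 13)/1) = 26.
  m_13 = 1*26 - 13 = 13, d_13 = (184 - 13^2)/1 = 15/1 = 15: (m_13, d_13) = (m_1, d_1) = (13, 15), so from here the quotients repeat a_1, ..., a_12; the period length is 12.
So sqrt(184) = [13; (1, 1, 3, 2, 1, 2, 1, 2, 3, 1, 1, 26)] with period length k = 12.
k is even, so the fundamental solution of x^2 - 184y^2 = 1 is (p_{k-1}, q_{k-1}) = (p_11, q_11); compute convergents through index 11.
Convergents (p_i = a_i*p_{i-1} + p_{i-2}, q_i = a_i*q_{i-1} + q_{i-2} with p_{-2}=0, p_{-1}=1, q_{-2}=1, q_{-1}=0):
  i=0: a_0=13, p_0 = 13*1 + 0 = 13, q_0 = 13*0 + 1 = 1.
  i=1: a_1=1, p_1 = 1*13 + 1 = 14, q_1 = 1*1 + 0 = 1.
  i=2: a_2=1, p_2 = 1*14 + 13 = 27, q_2 = 1*1 + 1 = 2.
  i=3: a_3=3, p_3 = 3*27 + 14 = 95, q_3 = 3*2 + 1 = 7.
  i=4: a_4=2, p_4 = 2*95 + 27 = 217, q_4 = 2*7 + 2 = 16.
  i=5: a_5=1, p_5 = 1*217 + 95 = 312, q_5 = 1*16 + 7 = 23.
  i=6: a_6=2, p_6 = 2*312 + 217 = 841, q_6 = 2*23 + 16 = 62.
  i=7: a_7=1, p_7 = 1*841 + 312 = 1153, q_7 = 1*62 + 23 = 85.
  i=8: a_8=2, p_8 = 2*1153 + 841 = 3147, q_8 = 2*85 + 62 = 232.
  i=9: a_9=3, p_9 = 3*3147 + 1153 = 10594, q_9 = 3*232 + 85 = 781.
  i=10: a_10=1, p_10 = 1*10594 + 3147 = 13741, q_10 = 1*781 + 232 = 1013.
  i=11: a_11=1, p_11 = 1*13741 + 10594 = 24335, q_11 = 1*1013 + 781 = 1794.
Check: 24335^2 - 184*1794^2 = 592192225 - 592192224 = 1, so (x, y) = (24335, 1794) solves the equation, and by the theorem it is the least positive solution.

(x, y) = (24335, 1794)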